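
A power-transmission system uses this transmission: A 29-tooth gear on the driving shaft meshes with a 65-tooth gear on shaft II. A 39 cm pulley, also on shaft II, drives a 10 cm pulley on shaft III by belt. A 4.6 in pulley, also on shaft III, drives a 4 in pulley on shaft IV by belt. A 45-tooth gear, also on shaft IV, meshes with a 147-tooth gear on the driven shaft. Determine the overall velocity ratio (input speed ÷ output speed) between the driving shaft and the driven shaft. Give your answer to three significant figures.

1.63

Each stage contributes driven/driver: gear mesh 65/29 = 2.2414, belt 10/39 = 0.25641, belt 4/4.6 = 0.86957, gear mesh 147/45 = 3.2667.
Overall: 2.2414 × 0.25641 × 0.86957 × 3.2667 = 1.6325.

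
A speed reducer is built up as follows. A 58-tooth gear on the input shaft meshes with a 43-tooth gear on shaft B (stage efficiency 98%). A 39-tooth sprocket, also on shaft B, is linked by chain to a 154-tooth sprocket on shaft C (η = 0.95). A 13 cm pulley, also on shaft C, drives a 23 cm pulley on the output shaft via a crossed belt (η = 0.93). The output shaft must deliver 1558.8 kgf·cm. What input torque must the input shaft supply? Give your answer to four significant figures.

Overall ratio R = 0.74138 × 3.9487 × 1.7692 = 5.1794; overall efficiency η = 0.98 × 0.95 × 0.93 = 0.8658.
Input torque = output torque / (R × η) = 1558.8 / (5.1794 × 0.8658) = 347.6 kgf·cm.

347.6 kgf·cm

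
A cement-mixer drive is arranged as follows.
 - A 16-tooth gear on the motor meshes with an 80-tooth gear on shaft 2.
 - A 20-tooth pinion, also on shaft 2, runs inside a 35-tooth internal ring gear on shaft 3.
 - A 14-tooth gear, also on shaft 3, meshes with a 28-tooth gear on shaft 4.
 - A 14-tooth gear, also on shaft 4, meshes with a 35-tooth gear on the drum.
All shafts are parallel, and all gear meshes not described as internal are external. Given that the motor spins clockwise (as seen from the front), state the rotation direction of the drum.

counterclockwise

the motor → shaft 2: external mesh, 1 reversal → CCW.
shaft 2 → shaft 3: internal mesh, same direction → CCW.
shaft 3 → shaft 4: external mesh, 1 reversal → CW.
shaft 4 → the drum: external mesh, 1 reversal → CCW.
3 reversals in total — an odd number — so the drum turns opposite to the motor.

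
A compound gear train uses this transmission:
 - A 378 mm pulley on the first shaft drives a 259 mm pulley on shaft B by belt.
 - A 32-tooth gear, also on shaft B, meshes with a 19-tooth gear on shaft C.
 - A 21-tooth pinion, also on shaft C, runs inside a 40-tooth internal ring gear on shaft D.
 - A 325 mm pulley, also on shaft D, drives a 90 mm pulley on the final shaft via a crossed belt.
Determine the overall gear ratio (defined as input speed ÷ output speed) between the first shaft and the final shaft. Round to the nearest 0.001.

Each stage contributes driven/driver: belt 259/378 = 0.68519, gear mesh 19/32 = 0.59375, internal gear 40/21 = 1.9048, belt 90/325 = 0.27692.
Overall: 0.68519 × 0.59375 × 1.9048 × 0.27692 = 0.21459.

0.215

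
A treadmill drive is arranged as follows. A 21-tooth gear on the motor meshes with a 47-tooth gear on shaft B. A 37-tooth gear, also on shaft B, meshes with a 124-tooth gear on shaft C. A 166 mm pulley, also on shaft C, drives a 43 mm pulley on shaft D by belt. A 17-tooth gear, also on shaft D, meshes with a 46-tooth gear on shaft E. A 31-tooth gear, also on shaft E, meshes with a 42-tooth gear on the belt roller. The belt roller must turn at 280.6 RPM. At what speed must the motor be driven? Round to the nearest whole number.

1999 RPM

Overall ratio R = 2.2381 × 3.3514 × 0.25904 × 2.7059 × 1.3548 = 7.1229.
Required input speed = output speed × R = 280.6 × 7.1229 = 1998.7 RPM.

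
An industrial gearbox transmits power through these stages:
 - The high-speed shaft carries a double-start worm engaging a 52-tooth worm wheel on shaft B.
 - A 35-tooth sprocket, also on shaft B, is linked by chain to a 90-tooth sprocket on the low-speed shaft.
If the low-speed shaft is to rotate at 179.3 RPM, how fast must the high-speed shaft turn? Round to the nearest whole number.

Overall ratio R = 26 × 2.5714 = 66.857.
Required input speed = output speed × R = 179.3 × 66.857 = 11987 RPM.

11987 RPM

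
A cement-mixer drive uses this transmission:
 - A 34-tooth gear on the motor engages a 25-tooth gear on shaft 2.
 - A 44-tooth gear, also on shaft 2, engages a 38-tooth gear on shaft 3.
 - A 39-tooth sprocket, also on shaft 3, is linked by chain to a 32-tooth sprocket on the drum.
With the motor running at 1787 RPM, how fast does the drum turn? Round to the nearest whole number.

3430 RPM

gear mesh 25/34 = 0.73529 → 1787/0.73529 = 2430.3 RPM
gear mesh 38/44 = 0.86364 → 2430.3/0.86364 = 2814.1 RPM
chain 32/39 = 0.82051 → 2814.1/0.82051 = 3429.6 RPM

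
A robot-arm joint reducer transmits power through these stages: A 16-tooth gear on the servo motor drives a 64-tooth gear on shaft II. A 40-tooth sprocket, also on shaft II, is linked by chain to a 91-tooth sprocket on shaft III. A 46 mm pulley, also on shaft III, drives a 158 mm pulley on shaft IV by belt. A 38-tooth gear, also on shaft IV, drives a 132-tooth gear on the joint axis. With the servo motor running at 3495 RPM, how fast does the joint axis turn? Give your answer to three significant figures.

the servo motor → shaft II (gear mesh, 64/16): 3495 ÷ 4 = 873.75 RPM
shaft II → shaft III (chain, 91/40): 873.75 ÷ 2.275 = 384.07 RPM
shaft III → shaft IV (belt, 158/46): 384.07 ÷ 3.4348 = 111.82 RPM
shaft IV → the joint axis (gear mesh, 132/38): 111.82 ÷ 3.4737 = 32.19 RPM

32.2 RPM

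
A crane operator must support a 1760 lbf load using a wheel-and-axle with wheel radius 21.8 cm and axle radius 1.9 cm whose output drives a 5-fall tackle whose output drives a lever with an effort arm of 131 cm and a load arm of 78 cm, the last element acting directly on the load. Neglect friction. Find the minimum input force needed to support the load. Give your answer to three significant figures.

18.3 lbf

Wheel-and-axle MA = R/r = 21.8/1.9 = 11.474.
Block-and-tackle MA = number of supporting rope parts = 5.
Lever MA = effort arm / load arm = 131/78 = 1.6795.
Combined ideal MA = 11.474 × 5 × 1.6795 = 96.35.
Effort = load / MA = 1760 / 96.35 = 18.267 lbf.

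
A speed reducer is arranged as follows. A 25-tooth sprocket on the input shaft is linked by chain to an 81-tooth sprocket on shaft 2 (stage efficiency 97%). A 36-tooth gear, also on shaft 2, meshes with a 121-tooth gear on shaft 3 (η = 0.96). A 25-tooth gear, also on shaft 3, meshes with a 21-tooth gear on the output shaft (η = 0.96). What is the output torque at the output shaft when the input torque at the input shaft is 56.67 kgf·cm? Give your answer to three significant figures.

463 kgf·cm

Chain: ratio = 81/25 = 3.24; torque at shaft 2 = 56.67 × 3.24 × 0.97 = 178.1 kgf·cm.
Gear mesh: ratio = 121/36 = 3.3611; torque at shaft 3 = 178.1 × 3.3611 × 0.96 = 574.68 kgf·cm.
Gear mesh: ratio = 21/25 = 0.84; torque at the output shaft = 574.68 × 0.84 × 0.96 = 463.42 kgf·cm.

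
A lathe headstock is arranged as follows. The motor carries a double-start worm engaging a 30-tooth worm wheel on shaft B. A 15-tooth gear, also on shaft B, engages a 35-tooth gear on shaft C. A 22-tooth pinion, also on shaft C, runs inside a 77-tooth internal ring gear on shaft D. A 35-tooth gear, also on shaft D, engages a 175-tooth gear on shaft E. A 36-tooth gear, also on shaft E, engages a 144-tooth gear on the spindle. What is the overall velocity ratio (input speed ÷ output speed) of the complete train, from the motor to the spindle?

2450

Each stage contributes driven/driver: worm 30/2 = 15, gear mesh 35/15 = 2.3333, internal gear 77/22 = 3.5, gear mesh 175/35 = 5, gear mesh 144/36 = 4.
Overall: 15 × 2.3333 × 3.5 × 5 × 4 = 2450.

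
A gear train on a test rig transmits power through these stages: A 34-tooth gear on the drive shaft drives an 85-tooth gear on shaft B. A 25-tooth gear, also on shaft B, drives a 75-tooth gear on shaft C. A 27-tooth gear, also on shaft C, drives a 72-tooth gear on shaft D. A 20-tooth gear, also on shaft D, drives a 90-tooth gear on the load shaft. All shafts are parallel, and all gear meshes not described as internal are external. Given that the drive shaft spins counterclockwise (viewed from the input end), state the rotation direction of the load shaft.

counterclockwise

the drive shaft → shaft B: external mesh, 1 reversal → CW.
shaft B → shaft C: external mesh, 1 reversal → CCW.
shaft C → shaft D: external mesh, 1 reversal → CW.
shaft D → the load shaft: external mesh, 1 reversal → CCW.
4 reversals in total — an even number — so the load shaft turns the same way as the drive shaft.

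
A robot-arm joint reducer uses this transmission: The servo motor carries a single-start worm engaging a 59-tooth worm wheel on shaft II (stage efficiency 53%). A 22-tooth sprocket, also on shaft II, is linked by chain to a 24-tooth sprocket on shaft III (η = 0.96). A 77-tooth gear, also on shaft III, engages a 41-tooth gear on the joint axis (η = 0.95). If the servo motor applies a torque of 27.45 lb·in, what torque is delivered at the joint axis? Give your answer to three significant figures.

455 lb·in

After the worm (59/1): 27.45 × 59 × 0.53 = 858.36 lb·in
After the chain (24/22): 858.36 × 1.0909 × 0.96 = 898.94 lb·in
After the gear mesh (41/77): 898.94 × 0.53247 × 0.95 = 454.72 lb·in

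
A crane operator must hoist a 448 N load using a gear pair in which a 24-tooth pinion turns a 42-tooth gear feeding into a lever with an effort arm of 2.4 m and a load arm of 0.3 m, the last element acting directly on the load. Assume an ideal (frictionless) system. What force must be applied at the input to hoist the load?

32 N

Gear pair MA = 42/24 = 1.75.
Lever MA = effort arm / load arm = 2.4/0.3 = 8.
Combined ideal MA = 1.75 × 8 = 14.
Effort = load / MA = 448 / 14 = 32 N.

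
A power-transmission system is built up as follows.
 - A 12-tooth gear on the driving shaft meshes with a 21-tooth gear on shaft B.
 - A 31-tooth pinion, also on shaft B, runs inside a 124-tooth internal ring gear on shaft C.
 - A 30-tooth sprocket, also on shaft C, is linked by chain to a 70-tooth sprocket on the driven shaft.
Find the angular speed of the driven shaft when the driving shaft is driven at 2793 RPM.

Gear mesh: ratio = 21/12 = 1.75, so shaft B turns at 2793 / 1.75 = 1596 RPM.
Internal gear: ratio = 124/31 = 4, so shaft C turns at 1596 / 4 = 399 RPM.
Chain: ratio = 70/30 = 2.3333, so the driven shaft turns at 399 / 2.3333 = 171 RPM.

171 RPM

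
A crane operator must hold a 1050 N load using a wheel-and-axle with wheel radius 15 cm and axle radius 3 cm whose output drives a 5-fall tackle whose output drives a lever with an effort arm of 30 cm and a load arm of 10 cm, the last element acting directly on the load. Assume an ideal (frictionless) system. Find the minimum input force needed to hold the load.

Wheel-and-axle MA = R/r = 15/3 = 5.
Block-and-tackle MA = number of supporting rope parts = 5.
Lever MA = effort arm / load arm = 30/10 = 3.
Combined ideal MA = 5 × 5 × 3 = 75.
Effort = load / MA = 1050 / 75 = 14 N.

14 N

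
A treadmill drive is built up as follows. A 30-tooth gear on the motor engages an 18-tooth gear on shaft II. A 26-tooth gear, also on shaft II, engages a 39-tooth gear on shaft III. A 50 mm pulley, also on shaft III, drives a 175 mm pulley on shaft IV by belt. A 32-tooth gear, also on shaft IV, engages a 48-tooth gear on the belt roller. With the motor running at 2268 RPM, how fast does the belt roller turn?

480 RPM

the motor → shaft II (gear mesh, 18/30): 2268 ÷ 0.6 = 3780 RPM
shaft II → shaft III (gear mesh, 39/26): 3780 ÷ 1.5 = 2520 RPM
shaft III → shaft IV (belt, 175/50): 2520 ÷ 3.5 = 720 RPM
shaft IV → the belt roller (gear mesh, 48/32): 720 ÷ 1.5 = 480 RPM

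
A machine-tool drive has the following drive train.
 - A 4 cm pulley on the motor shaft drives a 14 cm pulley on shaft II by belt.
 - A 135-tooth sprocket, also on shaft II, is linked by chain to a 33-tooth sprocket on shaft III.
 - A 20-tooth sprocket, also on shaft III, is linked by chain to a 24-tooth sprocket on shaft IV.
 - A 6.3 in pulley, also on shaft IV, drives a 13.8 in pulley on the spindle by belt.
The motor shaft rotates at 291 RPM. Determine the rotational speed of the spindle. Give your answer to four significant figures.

the motor shaft → shaft II (belt, 14/4): 291 ÷ 3.5 = 83.143 RPM
shaft II → shaft III (chain, 33/135): 83.143 ÷ 0.24444 = 340.13 RPM
shaft III → shaft IV (chain, 24/20): 340.13 ÷ 1.2 = 283.44 RPM
shaft IV → the spindle (belt, 13.8/6.3): 283.44 ÷ 2.1905 = 129.4 RPM

129.4 RPM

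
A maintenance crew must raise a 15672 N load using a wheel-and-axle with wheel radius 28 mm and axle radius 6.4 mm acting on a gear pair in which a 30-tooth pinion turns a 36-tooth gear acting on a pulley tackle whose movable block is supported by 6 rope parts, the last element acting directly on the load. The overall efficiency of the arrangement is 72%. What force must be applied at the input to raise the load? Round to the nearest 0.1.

691.0 N

Wheel-and-axle MA = R/r = 28/6.4 = 4.375.
Gear pair MA = 36/30 = 1.2.
Block-and-tackle MA = number of supporting rope parts = 6.
Combined ideal MA = 4.375 × 1.2 × 6 = 31.5.
Actual MA = 31.5 × 0.72 = 22.68.
Effort = load / actual MA = 15672 / 22.68 = 691.01 N.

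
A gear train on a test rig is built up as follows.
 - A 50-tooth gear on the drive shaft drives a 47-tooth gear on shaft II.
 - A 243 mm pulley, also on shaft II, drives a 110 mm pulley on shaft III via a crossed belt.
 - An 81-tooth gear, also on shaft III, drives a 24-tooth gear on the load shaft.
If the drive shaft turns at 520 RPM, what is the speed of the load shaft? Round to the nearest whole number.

4124 RPM

gear mesh 47/50 = 0.94 → 520/0.94 = 553.19 RPM
belt 110/243 = 0.45267 → 553.19/0.45267 = 1222.1 RPM
gear mesh 24/81 = 0.2963 → 1222.1/0.2963 = 4124.4 RPM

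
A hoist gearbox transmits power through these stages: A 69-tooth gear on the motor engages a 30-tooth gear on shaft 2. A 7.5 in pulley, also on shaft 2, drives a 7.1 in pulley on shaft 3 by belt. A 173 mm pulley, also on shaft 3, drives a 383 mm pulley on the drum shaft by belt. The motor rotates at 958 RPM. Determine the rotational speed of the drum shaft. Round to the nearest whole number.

Gear mesh: ratio = 30/69 = 0.43478, so shaft 2 turns at 958 / 0.43478 = 2203.4 RPM.
Belt: ratio = 7.1/7.5 = 0.94667, so shaft 3 turns at 2203.4 / 0.94667 = 2327.5 RPM.
Belt: ratio = 383/173 = 2.2139, so the drum shaft turns at 2327.5 / 2.2139 = 1051.3 RPM.

1051 RPM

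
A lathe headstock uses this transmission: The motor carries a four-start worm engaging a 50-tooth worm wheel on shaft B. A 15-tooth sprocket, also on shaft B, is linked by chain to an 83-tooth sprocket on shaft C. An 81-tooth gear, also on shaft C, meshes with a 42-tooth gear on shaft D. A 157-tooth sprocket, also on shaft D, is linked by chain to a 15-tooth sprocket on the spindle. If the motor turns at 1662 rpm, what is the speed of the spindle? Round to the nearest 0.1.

Worm: ratio = 50/4 = 12.5, so shaft B turns at 1662 / 12.5 = 132.96 rpm.
Chain: ratio = 83/15 = 5.5333, so shaft C turns at 132.96 / 5.5333 = 24.029 rpm.
Gear mesh: ratio = 42/81 = 0.51852, so shaft D turns at 24.029 / 0.51852 = 46.341 rpm.
Chain: ratio = 15/157 = 0.095541, so the spindle turns at 46.341 / 0.095541 = 485.04 rpm.

485.0 rpm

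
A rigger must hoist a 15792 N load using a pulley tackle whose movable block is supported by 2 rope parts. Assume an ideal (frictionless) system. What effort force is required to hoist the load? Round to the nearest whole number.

Block-and-tackle MA = number of supporting rope parts = 2.
Effort = load / MA = 15792 / 2 = 7896 N.

7896 N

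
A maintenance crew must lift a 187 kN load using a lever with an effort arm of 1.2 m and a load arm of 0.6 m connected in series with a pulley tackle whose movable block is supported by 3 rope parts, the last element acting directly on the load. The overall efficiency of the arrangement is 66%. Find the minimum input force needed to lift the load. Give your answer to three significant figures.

Lever MA = effort arm / load arm = 1.2/0.6 = 2.
Block-and-tackle MA = number of supporting rope parts = 3.
Combined ideal MA = 2 × 3 = 6.
Actual MA = 6 × 0.66 = 3.96.
Effort = load / actual MA = 187 / 3.96 = 47.222 kN.

47.2 kN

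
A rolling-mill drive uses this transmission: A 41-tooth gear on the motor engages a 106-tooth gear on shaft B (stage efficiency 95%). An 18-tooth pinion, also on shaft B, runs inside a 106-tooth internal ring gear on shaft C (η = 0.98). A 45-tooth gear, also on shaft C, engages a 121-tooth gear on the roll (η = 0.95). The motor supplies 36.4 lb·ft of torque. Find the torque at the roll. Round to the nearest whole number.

After the gear mesh (106/41): 36.4 × 2.5854 × 0.95 = 89.402 lb·ft
After the internal gear (106/18): 89.402 × 5.8889 × 0.98 = 515.95 lb·ft
After the gear mesh (121/45): 515.95 × 2.6889 × 0.95 = 1318 lb·ft

1318 lb·ft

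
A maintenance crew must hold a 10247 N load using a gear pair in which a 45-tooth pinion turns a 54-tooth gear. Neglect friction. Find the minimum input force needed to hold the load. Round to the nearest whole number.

Gear pair MA = 54/45 = 1.2.
Effort = load / MA = 10247 / 1.2 = 8539.2 N.

8539 N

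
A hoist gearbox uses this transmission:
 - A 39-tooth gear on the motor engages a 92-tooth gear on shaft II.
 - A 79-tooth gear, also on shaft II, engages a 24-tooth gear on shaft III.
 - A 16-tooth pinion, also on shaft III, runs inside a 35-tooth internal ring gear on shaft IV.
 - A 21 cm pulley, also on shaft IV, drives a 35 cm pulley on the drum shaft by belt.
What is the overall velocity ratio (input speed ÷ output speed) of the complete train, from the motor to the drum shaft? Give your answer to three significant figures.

Each stage contributes driven/driver: gear mesh 92/39 = 2.359, gear mesh 24/79 = 0.3038, internal gear 35/16 = 2.1875, belt 35/21 = 1.6667.
Overall: 2.359 × 0.3038 × 2.1875 × 1.6667 = 2.6128.

2.61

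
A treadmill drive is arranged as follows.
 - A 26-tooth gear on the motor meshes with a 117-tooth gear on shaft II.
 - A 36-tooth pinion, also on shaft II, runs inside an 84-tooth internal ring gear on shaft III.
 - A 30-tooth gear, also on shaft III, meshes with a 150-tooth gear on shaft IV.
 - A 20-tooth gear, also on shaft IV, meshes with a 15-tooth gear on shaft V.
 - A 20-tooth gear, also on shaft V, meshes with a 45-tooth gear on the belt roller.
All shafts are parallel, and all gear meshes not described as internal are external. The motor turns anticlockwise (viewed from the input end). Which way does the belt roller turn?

the motor → shaft II: external mesh, 1 reversal → CW.
shaft II → shaft III: internal mesh, same direction → CW.
shaft III → shaft IV: external mesh, 1 reversal → CCW.
shaft IV → shaft V: external mesh, 1 reversal → CW.
shaft V → the belt roller: external mesh, 1 reversal → CCW.
4 reversals in total — an even number — so the belt roller turns the same way as the motor.

anticlockwise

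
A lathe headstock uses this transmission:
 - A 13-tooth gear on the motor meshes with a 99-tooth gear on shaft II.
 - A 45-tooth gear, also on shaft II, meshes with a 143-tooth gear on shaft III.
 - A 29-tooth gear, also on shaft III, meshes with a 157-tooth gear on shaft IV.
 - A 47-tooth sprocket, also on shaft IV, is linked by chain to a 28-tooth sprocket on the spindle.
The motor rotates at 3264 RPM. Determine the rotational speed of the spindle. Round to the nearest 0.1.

Gear mesh: ratio = 99/13 = 7.6154, so shaft II turns at 3264 / 7.6154 = 428.61 RPM.
Gear mesh: ratio = 143/45 = 3.1778, so shaft III turns at 428.61 / 3.1778 = 134.88 RPM.
Gear mesh: ratio = 157/29 = 5.4138, so shaft IV turns at 134.88 / 5.4138 = 24.913 RPM.
Chain: ratio = 28/47 = 0.59574, so the spindle turns at 24.913 / 0.59574 = 41.819 RPM.

41.8 RPM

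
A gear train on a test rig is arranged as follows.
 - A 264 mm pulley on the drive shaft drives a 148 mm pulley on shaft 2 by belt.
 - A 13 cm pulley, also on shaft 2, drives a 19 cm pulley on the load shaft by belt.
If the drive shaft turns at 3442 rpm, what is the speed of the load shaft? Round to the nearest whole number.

Belt: ratio = 148/264 = 0.56061, so shaft 2 turns at 3442 / 0.56061 = 6139.8 rpm.
Belt: ratio = 19/13 = 1.4615, so the load shaft turns at 6139.8 / 1.4615 = 4200.9 rpm.

4201 rpm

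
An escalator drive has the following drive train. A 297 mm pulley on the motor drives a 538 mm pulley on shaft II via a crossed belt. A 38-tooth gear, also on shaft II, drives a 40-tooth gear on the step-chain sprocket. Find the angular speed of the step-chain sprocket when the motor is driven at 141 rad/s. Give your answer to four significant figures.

73.95 rad/s

the motor → shaft II (belt, 538/297): 141 ÷ 1.8114 = 77.838 rad/s
shaft II → the step-chain sprocket (gear mesh, 40/38): 77.838 ÷ 1.0526 = 73.946 rad/s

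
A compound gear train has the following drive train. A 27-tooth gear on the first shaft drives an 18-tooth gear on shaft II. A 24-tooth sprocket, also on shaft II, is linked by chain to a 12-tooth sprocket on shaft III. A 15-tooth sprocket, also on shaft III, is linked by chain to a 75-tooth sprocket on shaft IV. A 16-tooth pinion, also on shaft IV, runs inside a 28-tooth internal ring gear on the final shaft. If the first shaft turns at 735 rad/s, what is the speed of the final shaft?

Gear mesh: ratio = 18/27 = 0.66667, so shaft II turns at 735 / 0.66667 = 1102.5 rad/s.
Chain: ratio = 12/24 = 0.5, so shaft III turns at 1102.5 / 0.5 = 2205 rad/s.
Chain: ratio = 75/15 = 5, so shaft IV turns at 2205 / 5 = 441 rad/s.
Internal gear: ratio = 28/16 = 1.75, so the final shaft turns at 441 / 1.75 = 252 rad/s.

252 rad/s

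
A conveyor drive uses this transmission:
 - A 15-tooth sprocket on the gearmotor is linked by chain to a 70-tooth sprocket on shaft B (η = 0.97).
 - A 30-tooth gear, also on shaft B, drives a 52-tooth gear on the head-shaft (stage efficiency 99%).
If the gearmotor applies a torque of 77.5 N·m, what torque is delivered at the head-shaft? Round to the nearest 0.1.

After the chain (70/15): 77.5 × 4.6667 × 0.97 = 350.82 N·m
After the gear mesh (52/30): 350.82 × 1.7333 × 0.99 = 602 N·m

602.0 N·m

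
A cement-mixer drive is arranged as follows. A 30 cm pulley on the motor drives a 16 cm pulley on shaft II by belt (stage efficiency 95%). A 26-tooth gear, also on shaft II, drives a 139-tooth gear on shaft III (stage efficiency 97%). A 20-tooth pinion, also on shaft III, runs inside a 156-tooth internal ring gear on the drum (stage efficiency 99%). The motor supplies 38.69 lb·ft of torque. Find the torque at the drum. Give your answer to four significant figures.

belt 16/30 = 0.53333 → τ = 38.69·0.53333·0.95 = 19.603 lb·ft
gear mesh 139/26 = 5.3462 → τ = 19.603·5.3462·0.97 = 101.66 lb·ft
internal gear 156/20 = 7.8 → τ = 101.66·7.8·0.99 = 784.99 lb·ft

785.0 lb·ft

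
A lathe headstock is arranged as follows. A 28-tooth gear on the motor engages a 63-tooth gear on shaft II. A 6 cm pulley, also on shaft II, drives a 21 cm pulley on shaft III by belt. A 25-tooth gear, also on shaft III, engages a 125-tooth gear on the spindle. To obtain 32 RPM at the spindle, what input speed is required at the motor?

1260 RPM

Overall ratio R = 2.25 × 3.5 × 5 = 39.375.
Required input speed = output speed × R = 32 × 39.375 = 1260 RPM.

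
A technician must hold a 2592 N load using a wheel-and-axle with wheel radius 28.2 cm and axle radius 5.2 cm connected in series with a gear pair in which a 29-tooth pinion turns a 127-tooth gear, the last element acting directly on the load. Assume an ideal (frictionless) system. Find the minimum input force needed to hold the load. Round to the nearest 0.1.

Wheel-and-axle MA = R/r = 28.2/5.2 = 5.4231.
Gear pair MA = 127/29 = 4.3793.
Combined ideal MA = 5.4231 × 4.3793 = 23.749.
Effort = load / MA = 2592 / 23.749 = 109.14 N.

109.1 N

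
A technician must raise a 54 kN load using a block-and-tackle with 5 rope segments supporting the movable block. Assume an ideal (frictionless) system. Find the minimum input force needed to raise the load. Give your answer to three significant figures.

Block-and-tackle MA = number of supporting rope parts = 5.
Effort = load / MA = 54 / 5 = 10.8 kN.

10.8 kN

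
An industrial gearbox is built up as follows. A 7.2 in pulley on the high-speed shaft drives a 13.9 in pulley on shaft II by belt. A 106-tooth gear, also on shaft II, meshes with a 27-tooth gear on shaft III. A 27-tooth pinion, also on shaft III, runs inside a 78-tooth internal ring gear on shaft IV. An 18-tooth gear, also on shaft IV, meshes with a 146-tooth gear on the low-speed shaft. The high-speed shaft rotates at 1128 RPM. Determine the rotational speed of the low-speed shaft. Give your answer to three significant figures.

97.9 RPM

Belt: ratio = 13.9/7.2 = 1.9306, so shaft II turns at 1128 / 1.9306 = 584.29 RPM.
Gear mesh: ratio = 27/106 = 0.25472, so shaft III turns at 584.29 / 0.25472 = 2293.9 RPM.
Internal gear: ratio = 78/27 = 2.8889, so shaft IV turns at 2293.9 / 2.8889 = 794.03 RPM.
Gear mesh: ratio = 146/18 = 8.1111, so the low-speed shaft turns at 794.03 / 8.1111 = 97.894 RPM.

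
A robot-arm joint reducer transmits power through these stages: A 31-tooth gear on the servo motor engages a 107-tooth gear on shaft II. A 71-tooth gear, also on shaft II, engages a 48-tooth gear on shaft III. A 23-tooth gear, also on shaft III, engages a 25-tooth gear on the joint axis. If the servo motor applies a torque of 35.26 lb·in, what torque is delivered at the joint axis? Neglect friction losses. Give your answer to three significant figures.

89.4 lb·in

After the gear mesh (107/31): 35.26 × 3.4516 = 121.7 lb·in
After the gear mesh (48/71): 121.7 × 0.67606 = 82.279 lb·in
After the gear mesh (25/23): 82.279 × 1.087 = 89.433 lb·in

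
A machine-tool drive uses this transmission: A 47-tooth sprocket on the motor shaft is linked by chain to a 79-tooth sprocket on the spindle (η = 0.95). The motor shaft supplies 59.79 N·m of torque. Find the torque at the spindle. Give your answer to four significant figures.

chain 79/47 = 1.6809 → τ = 59.79·1.6809·0.95 = 95.473 N·m

95.47 N·m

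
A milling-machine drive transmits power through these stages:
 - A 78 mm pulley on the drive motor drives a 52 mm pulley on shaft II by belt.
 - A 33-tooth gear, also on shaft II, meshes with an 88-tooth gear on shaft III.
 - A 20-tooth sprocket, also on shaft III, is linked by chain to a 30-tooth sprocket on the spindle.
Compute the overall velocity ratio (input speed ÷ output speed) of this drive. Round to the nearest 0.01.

Each stage contributes driven/driver: belt 52/78 = 0.66667, gear mesh 88/33 = 2.6667, chain 30/20 = 1.5.
Overall: 0.66667 × 2.6667 × 1.5 = 2.6667.

2.67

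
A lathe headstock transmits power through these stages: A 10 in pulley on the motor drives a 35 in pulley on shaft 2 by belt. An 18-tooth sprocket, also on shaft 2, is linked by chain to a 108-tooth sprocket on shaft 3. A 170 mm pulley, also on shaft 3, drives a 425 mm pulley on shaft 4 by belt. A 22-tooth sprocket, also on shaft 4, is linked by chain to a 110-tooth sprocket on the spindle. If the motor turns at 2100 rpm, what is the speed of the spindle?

belt 35/10 = 3.5 → 2100/3.5 = 600 rpm
chain 108/18 = 6 → 600/6 = 100 rpm
belt 425/170 = 2.5 → 100/2.5 = 40 rpm
chain 110/22 = 5 → 40/5 = 8 rpm

8 rpm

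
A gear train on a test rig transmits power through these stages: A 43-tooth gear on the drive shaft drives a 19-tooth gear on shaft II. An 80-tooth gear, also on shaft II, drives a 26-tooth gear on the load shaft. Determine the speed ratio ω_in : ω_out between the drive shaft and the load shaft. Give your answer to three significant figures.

0.144

Each stage contributes driven/driver: gear mesh 19/43 = 0.44186, gear mesh 26/80 = 0.325.
Overall: 0.44186 × 0.325 = 0.1436.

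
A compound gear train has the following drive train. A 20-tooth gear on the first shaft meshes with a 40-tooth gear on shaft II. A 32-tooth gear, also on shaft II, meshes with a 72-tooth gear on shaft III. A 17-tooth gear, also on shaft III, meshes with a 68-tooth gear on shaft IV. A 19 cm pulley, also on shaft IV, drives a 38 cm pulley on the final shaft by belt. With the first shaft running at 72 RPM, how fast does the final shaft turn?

2 RPM

the first shaft → shaft II (gear mesh, 40/20): 72 ÷ 2 = 36 RPM
shaft II → shaft III (gear mesh, 72/32): 36 ÷ 2.25 = 16 RPM
shaft III → shaft IV (gear mesh, 68/17): 16 ÷ 4 = 4 RPM
shaft IV → the final shaft (belt, 38/19): 4 ÷ 2 = 2 RPM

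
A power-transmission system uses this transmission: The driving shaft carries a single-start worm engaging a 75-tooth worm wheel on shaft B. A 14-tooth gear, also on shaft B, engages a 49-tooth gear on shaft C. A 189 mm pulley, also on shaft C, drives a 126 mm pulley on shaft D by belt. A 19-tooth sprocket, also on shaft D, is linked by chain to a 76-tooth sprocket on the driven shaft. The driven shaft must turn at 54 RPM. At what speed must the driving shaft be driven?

Overall ratio R = 75 × 3.5 × 0.66667 × 4 = 700.
Required input speed = output speed × R = 54 × 700 = 37800 RPM.

37800 RPM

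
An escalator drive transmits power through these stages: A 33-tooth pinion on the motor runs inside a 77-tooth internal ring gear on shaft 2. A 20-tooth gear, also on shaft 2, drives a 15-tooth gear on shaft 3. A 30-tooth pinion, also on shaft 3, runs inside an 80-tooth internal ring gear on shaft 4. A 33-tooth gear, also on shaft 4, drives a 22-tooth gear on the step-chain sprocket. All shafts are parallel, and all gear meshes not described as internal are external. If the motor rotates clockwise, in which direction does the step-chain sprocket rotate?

clockwise

the motor → shaft 2: internal mesh, same direction → CW.
shaft 2 → shaft 3: external mesh, 1 reversal → CCW.
shaft 3 → shaft 4: internal mesh, same direction → CCW.
shaft 4 → the step-chain sprocket: external mesh, 1 reversal → CW.
2 reversals in total — an even number — so the step-chain sprocket turns the same way as the motor.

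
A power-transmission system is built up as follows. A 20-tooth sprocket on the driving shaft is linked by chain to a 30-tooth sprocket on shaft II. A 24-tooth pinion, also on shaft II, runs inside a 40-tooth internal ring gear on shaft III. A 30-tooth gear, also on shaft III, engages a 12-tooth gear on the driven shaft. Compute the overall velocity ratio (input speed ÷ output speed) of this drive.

1

Each stage contributes driven/driver: chain 30/20 = 1.5, internal gear 40/24 = 1.6667, gear mesh 12/30 = 0.4.
Overall: 1.5 × 1.6667 × 0.4 = 1.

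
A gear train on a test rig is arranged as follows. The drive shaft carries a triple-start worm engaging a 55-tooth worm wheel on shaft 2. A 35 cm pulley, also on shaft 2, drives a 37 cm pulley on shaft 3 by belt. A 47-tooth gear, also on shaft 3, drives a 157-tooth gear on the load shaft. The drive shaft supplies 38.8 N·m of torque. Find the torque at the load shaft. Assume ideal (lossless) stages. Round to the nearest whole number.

worm 55/3 = 18.333 → τ = 38.8·18.333 = 711.33 N·m
belt 37/35 = 1.0571 → τ = 711.33·1.0571 = 751.98 N·m
gear mesh 157/47 = 3.3404 → τ = 751.98·3.3404 = 2511.9 N·m

2512 N·m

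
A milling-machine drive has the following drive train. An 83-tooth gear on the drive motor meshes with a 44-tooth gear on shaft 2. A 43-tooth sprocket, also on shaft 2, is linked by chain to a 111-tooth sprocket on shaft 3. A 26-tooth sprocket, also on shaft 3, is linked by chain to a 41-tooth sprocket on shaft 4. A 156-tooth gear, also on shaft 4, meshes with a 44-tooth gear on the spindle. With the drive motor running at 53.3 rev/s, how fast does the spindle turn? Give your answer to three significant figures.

87.6 rev/s

gear mesh 44/83 = 0.53012 → 53.3/0.53012 = 100.54 rev/s
chain 111/43 = 2.5814 → 100.54/2.5814 = 38.949 rev/s
chain 41/26 = 1.5769 → 38.949/1.5769 = 24.699 rev/s
gear mesh 44/156 = 0.28205 → 24.699/0.28205 = 87.571 rev/s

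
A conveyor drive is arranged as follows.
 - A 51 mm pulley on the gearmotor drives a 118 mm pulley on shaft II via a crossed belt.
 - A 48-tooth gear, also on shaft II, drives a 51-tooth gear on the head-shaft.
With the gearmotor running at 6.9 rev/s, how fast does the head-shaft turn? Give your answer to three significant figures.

2.81 rev/s

the gearmotor → shaft II (belt, 118/51): 6.9 ÷ 2.3137 = 2.9822 rev/s
shaft II → the head-shaft (gear mesh, 51/48): 2.9822 ÷ 1.0625 = 2.8068 rev/s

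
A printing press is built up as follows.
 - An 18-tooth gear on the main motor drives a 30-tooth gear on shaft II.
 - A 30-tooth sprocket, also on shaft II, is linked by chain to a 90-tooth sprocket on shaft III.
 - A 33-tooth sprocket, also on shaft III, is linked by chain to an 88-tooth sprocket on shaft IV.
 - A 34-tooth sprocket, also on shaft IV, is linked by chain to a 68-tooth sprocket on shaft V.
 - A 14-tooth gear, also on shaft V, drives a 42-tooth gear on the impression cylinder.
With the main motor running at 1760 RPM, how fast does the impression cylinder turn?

22 RPM

gear mesh 30/18 = 1.6667 → 1760/1.6667 = 1056 RPM
chain 90/30 = 3 → 1056/3 = 352 RPM
chain 88/33 = 2.6667 → 352/2.6667 = 132 RPM
chain 68/34 = 2 → 132/2 = 66 RPM
gear mesh 42/14 = 3 → 66/3 = 22 RPM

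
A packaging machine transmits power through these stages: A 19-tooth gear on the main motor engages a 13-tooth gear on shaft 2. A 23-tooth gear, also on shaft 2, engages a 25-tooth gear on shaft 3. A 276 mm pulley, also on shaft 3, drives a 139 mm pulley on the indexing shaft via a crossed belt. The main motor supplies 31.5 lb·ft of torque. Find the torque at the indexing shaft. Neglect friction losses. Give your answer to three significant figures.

11.8 lb·ft

After the gear mesh (13/19): 31.5 × 0.68421 = 21.553 lb·ft
After the gear mesh (25/23): 21.553 × 1.087 = 23.427 lb·ft
After the belt (139/276): 23.427 × 0.50362 = 11.798 lb·ft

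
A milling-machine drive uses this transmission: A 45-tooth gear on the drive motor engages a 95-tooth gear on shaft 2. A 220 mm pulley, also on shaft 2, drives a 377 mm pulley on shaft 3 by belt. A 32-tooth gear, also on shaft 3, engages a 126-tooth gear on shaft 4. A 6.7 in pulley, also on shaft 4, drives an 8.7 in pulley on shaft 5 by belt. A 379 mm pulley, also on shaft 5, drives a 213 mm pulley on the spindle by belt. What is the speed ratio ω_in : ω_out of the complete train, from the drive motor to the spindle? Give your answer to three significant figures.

Each stage contributes driven/driver: gear mesh 95/45 = 2.1111, belt 377/220 = 1.7136, gear mesh 126/32 = 3.9375, belt 8.7/6.7 = 1.2985, belt 213/379 = 0.56201.
Overall: 2.1111 × 1.7136 × 3.9375 × 1.2985 × 0.56201 = 10.395.

10.4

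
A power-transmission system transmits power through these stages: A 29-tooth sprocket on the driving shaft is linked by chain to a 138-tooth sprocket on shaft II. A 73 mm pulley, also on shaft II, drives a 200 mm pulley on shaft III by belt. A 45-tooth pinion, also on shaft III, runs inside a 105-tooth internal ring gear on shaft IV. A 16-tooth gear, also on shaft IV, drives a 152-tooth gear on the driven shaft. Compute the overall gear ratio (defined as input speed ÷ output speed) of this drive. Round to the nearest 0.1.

289.0

Each stage contributes driven/driver: chain 138/29 = 4.7586, belt 200/73 = 2.7397, internal gear 105/45 = 2.3333, gear mesh 152/16 = 9.5.
Overall: 4.7586 × 2.7397 × 2.3333 × 9.5 = 288.99.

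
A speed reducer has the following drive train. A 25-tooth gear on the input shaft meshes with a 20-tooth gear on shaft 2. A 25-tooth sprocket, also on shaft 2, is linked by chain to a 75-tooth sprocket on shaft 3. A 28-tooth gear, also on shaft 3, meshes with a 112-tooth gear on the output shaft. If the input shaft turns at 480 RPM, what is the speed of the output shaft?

50 RPM

gear mesh 20/25 = 0.8 → 480/0.8 = 600 RPM
chain 75/25 = 3 → 600/3 = 200 RPM
gear mesh 112/28 = 4 → 200/4 = 50 RPM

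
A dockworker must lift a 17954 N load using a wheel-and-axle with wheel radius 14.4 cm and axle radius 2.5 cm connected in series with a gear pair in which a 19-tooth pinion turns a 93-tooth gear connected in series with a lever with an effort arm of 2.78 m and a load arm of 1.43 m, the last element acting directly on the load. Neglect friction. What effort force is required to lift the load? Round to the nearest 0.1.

327.6 N

Wheel-and-axle MA = R/r = 14.4/2.5 = 5.76.
Gear pair MA = 93/19 = 4.8947.
Lever MA = effort arm / load arm = 2.78/1.43 = 1.9441.
Combined ideal MA = 5.76 × 4.8947 × 1.9441 = 54.81.
Effort = load / MA = 17954 / 54.81 = 327.57 N.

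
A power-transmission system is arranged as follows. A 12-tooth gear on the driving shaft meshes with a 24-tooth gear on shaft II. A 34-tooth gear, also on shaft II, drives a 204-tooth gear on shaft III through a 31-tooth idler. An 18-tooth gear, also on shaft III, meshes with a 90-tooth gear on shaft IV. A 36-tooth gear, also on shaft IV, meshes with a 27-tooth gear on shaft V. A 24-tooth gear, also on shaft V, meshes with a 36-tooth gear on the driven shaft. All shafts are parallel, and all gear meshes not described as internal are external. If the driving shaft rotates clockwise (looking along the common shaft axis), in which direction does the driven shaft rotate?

the driving shaft → shaft II: external mesh, 1 reversal → CCW.
shaft II → shaft III: driver → idler → driven is 2 external meshes, 2 reversals → CCW.
shaft III → shaft IV: external mesh, 1 reversal → CW.
shaft IV → shaft V: external mesh, 1 reversal → CCW.
shaft V → the driven shaft: external mesh, 1 reversal → CW.
6 reversals in total — an even number — so the driven shaft turns the same way as the driving shaft.

clockwise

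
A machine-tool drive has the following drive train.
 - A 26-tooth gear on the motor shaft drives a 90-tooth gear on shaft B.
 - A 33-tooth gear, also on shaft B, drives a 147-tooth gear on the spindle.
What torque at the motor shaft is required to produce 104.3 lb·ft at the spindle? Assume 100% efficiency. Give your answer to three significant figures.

6.76 lb·ft

Overall ratio R = 3.4615 × 4.4545 = 15.42.
Input torque = output torque / R = 104.3 / 15.42 = 6.7641 lb·ft.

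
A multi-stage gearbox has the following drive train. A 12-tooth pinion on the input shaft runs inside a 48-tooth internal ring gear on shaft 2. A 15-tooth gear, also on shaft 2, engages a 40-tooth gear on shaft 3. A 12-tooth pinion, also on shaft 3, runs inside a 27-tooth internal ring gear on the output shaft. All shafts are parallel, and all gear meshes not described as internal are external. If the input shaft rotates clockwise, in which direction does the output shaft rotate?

counterclockwise

the input shaft → shaft 2: internal mesh, same direction → CW.
shaft 2 → shaft 3: external mesh, 1 reversal → CCW.
shaft 3 → the output shaft: internal mesh, same direction → CCW.
1 reversal in total — an odd number — so the output shaft turns opposite to the input shaft.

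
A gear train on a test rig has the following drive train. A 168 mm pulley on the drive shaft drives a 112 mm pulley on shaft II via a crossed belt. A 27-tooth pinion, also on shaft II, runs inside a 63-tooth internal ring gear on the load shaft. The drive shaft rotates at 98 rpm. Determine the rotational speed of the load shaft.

belt 112/168 = 0.66667 → 98/0.66667 = 147 rpm
internal gear 63/27 = 2.3333 → 147/2.3333 = 63 rpm

63 rpm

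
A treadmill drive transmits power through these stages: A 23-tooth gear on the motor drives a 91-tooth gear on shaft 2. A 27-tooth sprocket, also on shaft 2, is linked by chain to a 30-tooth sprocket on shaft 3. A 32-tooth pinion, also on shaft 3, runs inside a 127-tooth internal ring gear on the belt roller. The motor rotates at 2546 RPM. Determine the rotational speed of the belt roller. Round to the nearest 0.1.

gear mesh 91/23 = 3.9565 → 2546/3.9565 = 643.49 RPM
chain 30/27 = 1.1111 → 643.49/1.1111 = 579.15 RPM
internal gear 127/32 = 3.9688 → 579.15/3.9688 = 145.93 RPM

145.9 RPM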